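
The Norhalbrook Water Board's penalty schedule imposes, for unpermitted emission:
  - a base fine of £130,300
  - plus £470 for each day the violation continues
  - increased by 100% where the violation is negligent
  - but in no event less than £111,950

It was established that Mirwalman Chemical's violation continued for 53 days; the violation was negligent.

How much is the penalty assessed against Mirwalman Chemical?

Per-day component: 53 × £470 = £24,910
Base plus per-day: £130,300 + £24,910 = £155,210
Enhancement: 100% of £155,210 = £155,210
Enhanced fine: £155,210 + £155,210 = £310,420
Minimum £111,950: £310,420 meets the minimum, no increase.

£310,420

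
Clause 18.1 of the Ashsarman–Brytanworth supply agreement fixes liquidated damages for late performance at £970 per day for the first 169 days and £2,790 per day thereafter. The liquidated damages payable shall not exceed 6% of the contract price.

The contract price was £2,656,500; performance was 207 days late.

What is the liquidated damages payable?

First 169 days: 169 × £970 = £163,930
Remaining days: (207 − 169) × £2,790 = £106,020
Accrued per-day damages: £163,930 + £106,020 = £269,950
Cap: 6% of £2,656,500 = £159,390
Cap at £159,390: £269,950 exceeds the cap → £159,390

£159,390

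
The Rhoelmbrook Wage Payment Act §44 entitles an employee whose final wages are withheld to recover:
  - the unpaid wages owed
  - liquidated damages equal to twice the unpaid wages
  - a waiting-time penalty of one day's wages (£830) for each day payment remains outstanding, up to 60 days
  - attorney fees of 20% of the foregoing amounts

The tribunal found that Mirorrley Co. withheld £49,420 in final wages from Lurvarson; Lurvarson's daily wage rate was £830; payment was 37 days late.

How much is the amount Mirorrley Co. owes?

Total award: £214,764

Doubled: 2 × £49,420 = £98,840
Penalty days: min(37, 60) = 37
Waiting-time penalty: 37 × £830 = £30,710
Subtotal: £49,420 + £98,840 + £30,710 = £178,970
Attorney fees: 20% of £178,970 = £35,794
Total award: £178,970 + £35,794 = £214,764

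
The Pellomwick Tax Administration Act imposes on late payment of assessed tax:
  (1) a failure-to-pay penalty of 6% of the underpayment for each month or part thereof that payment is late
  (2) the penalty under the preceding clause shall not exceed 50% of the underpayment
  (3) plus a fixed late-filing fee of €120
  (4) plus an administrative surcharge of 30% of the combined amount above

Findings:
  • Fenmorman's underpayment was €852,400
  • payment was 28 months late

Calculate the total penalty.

Accrued rate: 6% × 28 = 168%, capped at 50% → 50%
Failure-to-pay penalty: 50% of €852,400 = €426,200
Penalty before surcharge: €426,200 + €120 = €426,320
Administrative surcharge: 30% of €426,320 = €127,896
Total penalty: €426,320 + €127,896 = €554,216

€554,216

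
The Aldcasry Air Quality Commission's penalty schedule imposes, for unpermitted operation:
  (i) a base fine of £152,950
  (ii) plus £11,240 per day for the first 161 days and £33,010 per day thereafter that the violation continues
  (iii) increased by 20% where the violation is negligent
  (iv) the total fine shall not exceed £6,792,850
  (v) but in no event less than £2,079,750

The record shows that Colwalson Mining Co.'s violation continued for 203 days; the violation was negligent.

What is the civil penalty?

£4,018,812

First 161 days: 161 × £11,240 = £1,809,640
Remaining days: (203 − 161) × £33,010 = £1,386,420
Per-day component: £1,809,640 + £1,386,420 = £3,196,060
Base plus per-day: £152,950 + £3,196,060 = £3,349,010
Enhancement: 20% of £3,349,010 = £669,802
Enhanced fine: £3,349,010 + £669,802 = £4,018,812
Cap at £6,792,850: £4,018,812 is within the cap, no reduction.
Minimum £2,079,750: £4,018,812 meets the minimum, no increase.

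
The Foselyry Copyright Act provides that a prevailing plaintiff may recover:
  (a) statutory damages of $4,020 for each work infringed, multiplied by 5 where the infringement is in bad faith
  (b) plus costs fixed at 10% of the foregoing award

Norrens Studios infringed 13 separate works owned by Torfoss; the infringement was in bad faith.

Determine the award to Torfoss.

$287,430

Statutory damages: 13 × $4,020 = $52,260
Multiplied by 5: 5 × $52,260 = $261,300
Costs: 10% of $261,300 = $26,130
Award plus costs: $261,300 + $26,130 = $287,430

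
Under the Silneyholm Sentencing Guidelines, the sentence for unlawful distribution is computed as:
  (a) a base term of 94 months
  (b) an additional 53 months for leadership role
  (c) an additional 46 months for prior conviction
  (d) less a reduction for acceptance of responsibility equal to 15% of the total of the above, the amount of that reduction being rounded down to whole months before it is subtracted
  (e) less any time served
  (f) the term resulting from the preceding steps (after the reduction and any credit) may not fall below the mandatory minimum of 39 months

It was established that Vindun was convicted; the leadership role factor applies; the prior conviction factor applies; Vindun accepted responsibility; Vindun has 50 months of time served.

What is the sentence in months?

115 months

Leadership role enhancement: +53 months
Prior conviction enhancement: +46 months
Adjusted term: 94 months + 53 months + 46 months = 193 months
Acceptance of responsibility reduction: 15% of 193 months = 28 months (rounded down)
After reduction: 193 − 28 = 165 months
Less time served: 165 months − 50 months = 115 months
Minimum 39 months: 115 months meets the minimum, no increase.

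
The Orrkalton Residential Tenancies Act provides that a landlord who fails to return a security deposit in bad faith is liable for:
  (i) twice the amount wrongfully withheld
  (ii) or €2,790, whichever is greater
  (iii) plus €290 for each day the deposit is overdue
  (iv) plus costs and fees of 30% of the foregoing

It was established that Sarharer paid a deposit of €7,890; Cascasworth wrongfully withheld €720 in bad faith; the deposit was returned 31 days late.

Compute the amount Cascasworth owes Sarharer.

Doubled: 2 × €720 = €1,440
Minimum €2,790: €1,440 is below the minimum → €2,790
Late-return penalty: 31 × €290 = €8,990
Damages plus late penalty: €2,790 + €8,990 = €11,780
Costs and fees: 30% of €11,780 = €3,534
Total recovery: €11,780 + €3,534 = €15,314

€15,314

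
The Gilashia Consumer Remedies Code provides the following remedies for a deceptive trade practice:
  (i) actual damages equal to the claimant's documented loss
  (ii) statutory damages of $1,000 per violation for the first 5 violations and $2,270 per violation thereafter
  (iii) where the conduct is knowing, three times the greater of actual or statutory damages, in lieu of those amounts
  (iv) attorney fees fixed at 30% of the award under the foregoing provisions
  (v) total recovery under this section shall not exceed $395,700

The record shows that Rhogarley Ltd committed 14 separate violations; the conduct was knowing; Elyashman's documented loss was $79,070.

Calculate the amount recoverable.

First 5 violations: 5 × $1,000 = $5,000
Remaining violations: (14 − 5) × $2,270 = $20,430
Statutory damages: $5,000 + $20,430 = $25,430
Greater of actual damages ($79,070) or statutory damages ($25,430): $79,070
Trebled: 3 × $79,070 = $237,210
Attorney fees: 30% of $237,210 = $71,163
Total before cap: $237,210 + $71,163 = $308,373
Cap at $395,700: $308,373 is within the cap, no reduction.

$308,373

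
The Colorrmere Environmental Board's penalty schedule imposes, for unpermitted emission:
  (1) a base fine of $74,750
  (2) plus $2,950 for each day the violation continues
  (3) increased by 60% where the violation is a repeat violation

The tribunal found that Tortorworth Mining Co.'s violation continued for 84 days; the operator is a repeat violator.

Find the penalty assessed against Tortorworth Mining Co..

Per-day component: 84 × $2,950 = $247,800
Base plus per-day: $74,750 + $247,800 = $322,550
Enhancement: 60% of $322,550 = $193,530
Enhanced fine: $322,550 + $193,530 = $516,080

Civil penalty: $516,080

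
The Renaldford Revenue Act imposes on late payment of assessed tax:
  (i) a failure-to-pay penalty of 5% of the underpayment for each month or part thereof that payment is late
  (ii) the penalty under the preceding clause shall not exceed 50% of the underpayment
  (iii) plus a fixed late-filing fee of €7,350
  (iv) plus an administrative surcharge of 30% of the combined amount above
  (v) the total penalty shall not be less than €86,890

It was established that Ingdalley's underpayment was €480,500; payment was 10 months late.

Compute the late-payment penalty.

€321,880

Accrued rate: 5% × 10 = 50%, capped at 50% → 50%
Failure-to-pay penalty: 50% of €480,500 = €240,250
Penalty before surcharge: €240,250 + €7,350 = €247,600
Administrative surcharge: 30% of €247,600 = €74,280
Total penalty: €247,600 + €74,280 = €321,880
Minimum €86,890: €321,880 meets the minimum, no increase.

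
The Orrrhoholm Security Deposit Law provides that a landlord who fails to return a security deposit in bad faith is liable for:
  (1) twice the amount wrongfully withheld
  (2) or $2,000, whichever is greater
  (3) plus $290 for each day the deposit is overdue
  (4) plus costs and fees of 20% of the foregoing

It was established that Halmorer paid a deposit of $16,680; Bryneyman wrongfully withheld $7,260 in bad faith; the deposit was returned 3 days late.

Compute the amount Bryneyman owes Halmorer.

Doubled: 2 × $7,260 = $14,520
Minimum $2,000: $14,520 meets the minimum, no increase.
Late-return penalty: 3 × $290 = $870
Damages plus late penalty: $14,520 + $870 = $15,390
Costs and fees: 20% of $15,390 = $3,078
Total recovery: $15,390 + $3,078 = $18,468

Recovery: $18,468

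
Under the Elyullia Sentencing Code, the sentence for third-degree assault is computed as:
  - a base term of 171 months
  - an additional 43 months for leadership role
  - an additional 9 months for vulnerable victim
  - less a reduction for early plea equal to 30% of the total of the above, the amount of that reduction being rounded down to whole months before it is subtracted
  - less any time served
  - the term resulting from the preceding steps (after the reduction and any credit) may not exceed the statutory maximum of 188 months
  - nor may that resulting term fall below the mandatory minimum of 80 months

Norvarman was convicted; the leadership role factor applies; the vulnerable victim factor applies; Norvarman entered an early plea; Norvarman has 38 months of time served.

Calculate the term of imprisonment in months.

Leadership role enhancement: +43 months
Vulnerable victim enhancement: +9 months
Adjusted term: 171 months + 43 months + 9 months = 223 months
Early plea reduction: 30% of 223 months = 66 months (rounded down)
After reduction: 223 − 66 = 157 months
Less time served: 157 months − 38 months = 119 months
Cap at 188 months: 119 months is within the cap, no reduction.
Minimum 80 months: 119 months meets the minimum, no increase.

119 months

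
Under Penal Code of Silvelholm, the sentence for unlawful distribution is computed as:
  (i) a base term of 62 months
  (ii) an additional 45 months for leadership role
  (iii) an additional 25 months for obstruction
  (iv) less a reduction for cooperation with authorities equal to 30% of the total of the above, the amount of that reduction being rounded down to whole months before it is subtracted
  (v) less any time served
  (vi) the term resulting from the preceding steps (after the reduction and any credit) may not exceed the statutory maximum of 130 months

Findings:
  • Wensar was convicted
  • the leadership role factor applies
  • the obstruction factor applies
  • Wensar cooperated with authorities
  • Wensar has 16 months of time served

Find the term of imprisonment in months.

77 months

Leadership role enhancement: +45 months
Obstruction enhancement: +25 months
Adjusted term: 62 months + 45 months + 25 months = 132 months
Cooperation with authorities reduction: 30% of 132 months = 39 months (rounded down)
After reduction: 132 − 39 = 93 months
Less time served: 93 months − 16 months = 77 months
Cap at 130 months: 77 months is within the cap, no reduction.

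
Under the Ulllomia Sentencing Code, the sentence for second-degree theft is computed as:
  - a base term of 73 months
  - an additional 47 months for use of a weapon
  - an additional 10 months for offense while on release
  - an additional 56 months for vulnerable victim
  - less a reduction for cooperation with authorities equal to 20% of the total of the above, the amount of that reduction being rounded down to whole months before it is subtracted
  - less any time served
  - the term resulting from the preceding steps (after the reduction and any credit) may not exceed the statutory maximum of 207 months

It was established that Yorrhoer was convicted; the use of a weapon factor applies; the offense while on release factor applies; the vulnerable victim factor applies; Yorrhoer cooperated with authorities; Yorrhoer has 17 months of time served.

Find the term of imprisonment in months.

132 months

Use of a weapon enhancement: +47 months
Offense while on release enhancement: +10 months
Vulnerable victim enhancement: +56 months
Adjusted term: 73 months + 47 months + 10 months + 56 months = 186 months
Cooperation with authorities reduction: 20% of 186 months = 37 months (rounded down)
After reduction: 186 − 37 = 149 months
Less time served: 149 months − 17 months = 132 months
Cap at 207 months: 132 months is within the cap, no reduction.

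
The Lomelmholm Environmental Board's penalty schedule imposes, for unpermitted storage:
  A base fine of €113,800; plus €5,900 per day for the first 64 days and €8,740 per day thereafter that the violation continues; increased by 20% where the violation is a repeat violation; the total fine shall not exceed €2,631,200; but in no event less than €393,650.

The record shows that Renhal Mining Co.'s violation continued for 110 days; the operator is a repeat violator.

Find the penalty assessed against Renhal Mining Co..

First 64 days: 64 × €5,900 = €377,600
Remaining days: (110 − 64) × €8,740 = €402,040
Per-day component: €377,600 + €402,040 = €779,640
Base plus per-day: €113,800 + €779,640 = €893,440
Enhancement: 20% of €893,440 = €178,688
Enhanced fine: €893,440 + €178,688 = €1,072,128
Cap at €2,631,200: €1,072,128 is within the cap, no reduction.
Minimum €393,650: €1,072,128 meets the minimum, no increase.

Civil penalty: €1,072,128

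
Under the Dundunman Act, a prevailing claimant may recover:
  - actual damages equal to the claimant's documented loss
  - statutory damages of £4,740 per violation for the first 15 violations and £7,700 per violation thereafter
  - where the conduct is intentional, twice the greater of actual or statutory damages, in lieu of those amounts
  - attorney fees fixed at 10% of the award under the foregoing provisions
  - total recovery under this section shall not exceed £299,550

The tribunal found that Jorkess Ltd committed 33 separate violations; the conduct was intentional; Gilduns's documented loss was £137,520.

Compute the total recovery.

£299,550

First 15 violations: 15 × £4,740 = £71,100
Remaining violations: (33 − 15) × £7,700 = £138,600
Statutory damages: £71,100 + £138,600 = £209,700
Greater of actual damages (£137,520) or statutory damages (£209,700): £209,700
Doubled: 2 × £209,700 = £419,400
Attorney fees: 10% of £419,400 = £41,940
Total before cap: £419,400 + £41,940 = £461,340
Cap at £299,550: £461,340 exceeds the cap → £299,550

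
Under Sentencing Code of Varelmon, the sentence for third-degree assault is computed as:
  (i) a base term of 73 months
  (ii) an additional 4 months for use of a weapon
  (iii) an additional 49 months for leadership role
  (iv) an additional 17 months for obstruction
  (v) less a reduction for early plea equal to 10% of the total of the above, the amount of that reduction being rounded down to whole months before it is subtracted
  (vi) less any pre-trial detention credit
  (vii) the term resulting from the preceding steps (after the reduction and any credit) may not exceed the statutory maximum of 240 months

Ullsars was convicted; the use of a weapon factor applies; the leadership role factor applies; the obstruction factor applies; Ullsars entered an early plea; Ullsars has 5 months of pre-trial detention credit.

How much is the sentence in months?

124 months

Use of a weapon enhancement: +4 months
Leadership role enhancement: +49 months
Obstruction enhancement: +17 months
Adjusted term: 73 months + 4 months + 49 months + 17 months = 143 months
Early plea reduction: 10% of 143 months = 14 months (rounded down)
After reduction: 143 − 14 = 129 months
Less pre-trial detention credit: 129 months − 5 months = 124 months
Cap at 240 months: 124 months is within the cap, no reduction.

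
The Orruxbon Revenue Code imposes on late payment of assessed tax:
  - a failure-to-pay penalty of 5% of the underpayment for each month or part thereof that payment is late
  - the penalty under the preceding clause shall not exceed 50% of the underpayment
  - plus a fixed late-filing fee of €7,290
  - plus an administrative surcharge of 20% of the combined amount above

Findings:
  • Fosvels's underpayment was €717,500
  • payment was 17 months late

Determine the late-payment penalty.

Accrued rate: 5% × 17 = 85%, capped at 50% → 50%
Failure-to-pay penalty: 50% of €717,500 = €358,750
Penalty before surcharge: €358,750 + €7,290 = €366,040
Administrative surcharge: 20% of €366,040 = €73,208
Total penalty: €366,040 + €73,208 = €439,248

€439,248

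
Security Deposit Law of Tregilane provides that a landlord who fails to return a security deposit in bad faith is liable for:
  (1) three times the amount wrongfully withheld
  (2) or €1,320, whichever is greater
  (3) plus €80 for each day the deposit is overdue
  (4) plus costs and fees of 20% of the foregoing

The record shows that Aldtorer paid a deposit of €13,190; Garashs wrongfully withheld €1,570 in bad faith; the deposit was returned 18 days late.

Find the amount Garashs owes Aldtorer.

€7,380

Trebled: 3 × €1,570 = €4,710
Minimum €1,320: €4,710 meets the minimum, no increase.
Late-return penalty: 18 × €80 = €1,440
Damages plus late penalty: €4,710 + €1,440 = €6,150
Costs and fees: 20% of €6,150 = €1,230
Total recovery: €6,150 + €1,230 = €7,380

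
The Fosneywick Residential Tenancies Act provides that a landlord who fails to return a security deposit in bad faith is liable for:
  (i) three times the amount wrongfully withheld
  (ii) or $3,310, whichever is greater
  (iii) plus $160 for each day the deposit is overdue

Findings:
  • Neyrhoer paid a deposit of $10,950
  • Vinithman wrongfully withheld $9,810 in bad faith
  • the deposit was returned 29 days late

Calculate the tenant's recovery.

$34,070

Trebled: 3 × $9,810 = $29,430
Minimum $3,310: $29,430 meets the minimum, no increase.
Late-return penalty: 29 × $160 = $4,640
Damages plus late penalty: $29,430 + $4,640 = $34,070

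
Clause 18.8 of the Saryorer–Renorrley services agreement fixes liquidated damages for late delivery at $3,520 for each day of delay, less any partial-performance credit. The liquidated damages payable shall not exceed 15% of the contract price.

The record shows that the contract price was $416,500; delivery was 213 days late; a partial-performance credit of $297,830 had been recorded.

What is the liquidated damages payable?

$62,475

Per-day damages: 213 × $3,520 = $749,760
Less partial-performance credit: $749,760 − $297,830 = $451,930
Cap: 15% of $416,500 = $62,475
Cap at $62,475: $451,930 exceeds the cap → $62,475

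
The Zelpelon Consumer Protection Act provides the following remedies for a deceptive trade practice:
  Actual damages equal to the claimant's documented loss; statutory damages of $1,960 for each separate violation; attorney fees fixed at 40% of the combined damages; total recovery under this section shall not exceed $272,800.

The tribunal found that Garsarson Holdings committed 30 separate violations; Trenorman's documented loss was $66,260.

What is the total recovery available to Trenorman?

Total recovery: $175,084

Statutory damages: 30 × $1,960 = $58,800
Combined damages: $66,260 + $58,800 = $125,060
Attorney fees: 40% of $125,060 = $50,024
Total before cap: $125,060 + $50,024 = $175,084
Cap at $272,800: $175,084 is within the cap, no reduction.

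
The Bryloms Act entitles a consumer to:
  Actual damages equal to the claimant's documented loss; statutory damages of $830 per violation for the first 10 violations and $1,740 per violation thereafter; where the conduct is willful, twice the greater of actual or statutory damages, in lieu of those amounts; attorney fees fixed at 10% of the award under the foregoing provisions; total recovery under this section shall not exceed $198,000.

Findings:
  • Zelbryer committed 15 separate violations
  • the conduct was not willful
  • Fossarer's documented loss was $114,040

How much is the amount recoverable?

First 10 violations: 10 × $830 = $8,300
Remaining violations: (15 − 10) × $1,740 = $8,700
Statutory damages: $8,300 + $8,700 = $17,000
Conduct not willful: the in-lieu enhancement does not apply.
Actual plus statutory damages: $114,040 + $17,000 = $131,040
Attorney fees: 10% of $131,040 = $13,104
Total before cap: $131,040 + $13,104 = $144,144
Cap at $198,000: $144,144 is within the cap, no reduction.

Total recovery: $144,144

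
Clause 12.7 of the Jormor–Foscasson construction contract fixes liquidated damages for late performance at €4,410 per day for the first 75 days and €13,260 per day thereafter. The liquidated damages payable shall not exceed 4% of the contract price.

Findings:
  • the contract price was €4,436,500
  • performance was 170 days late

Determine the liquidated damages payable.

Liquidated damages: €177,460

First 75 days: 75 × €4,410 = €330,750
Remaining days: (170 − 75) × €13,260 = €1,259,700
Accrued per-day damages: €330,750 + €1,259,700 = €1,590,450
Cap: 4% of €4,436,500 = €177,460
Cap at €177,460: €1,590,450 exceeds the cap → €177,460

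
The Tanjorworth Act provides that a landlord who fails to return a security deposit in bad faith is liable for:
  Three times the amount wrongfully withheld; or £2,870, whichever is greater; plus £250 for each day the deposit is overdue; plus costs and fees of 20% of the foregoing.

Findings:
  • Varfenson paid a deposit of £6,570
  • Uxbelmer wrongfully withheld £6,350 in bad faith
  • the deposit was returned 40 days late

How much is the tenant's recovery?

£34,860

Trebled: 3 × £6,350 = £19,050
Minimum £2,870: £19,050 meets the minimum, no increase.
Late-return penalty: 40 × £250 = £10,000
Damages plus late penalty: £19,050 + £10,000 = £29,050
Costs and fees: 20% of £29,050 = £5,810
Total recovery: £29,050 + £5,810 = £34,860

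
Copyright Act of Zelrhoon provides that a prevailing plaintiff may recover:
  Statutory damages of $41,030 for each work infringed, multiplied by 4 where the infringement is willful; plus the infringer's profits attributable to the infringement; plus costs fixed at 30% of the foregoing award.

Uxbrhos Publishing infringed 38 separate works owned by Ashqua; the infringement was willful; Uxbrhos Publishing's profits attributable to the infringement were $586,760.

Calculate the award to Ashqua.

Statutory damages: 38 × $41,030 = $1,559,140
Multiplied by 4: 4 × $1,559,140 = $6,236,560
Combined award: $6,236,560 + $586,760 = $6,823,320
Costs: 30% of $6,823,320 = $2,046,996
Award plus costs: $6,823,320 + $2,046,996 = $8,870,316

$8,870,316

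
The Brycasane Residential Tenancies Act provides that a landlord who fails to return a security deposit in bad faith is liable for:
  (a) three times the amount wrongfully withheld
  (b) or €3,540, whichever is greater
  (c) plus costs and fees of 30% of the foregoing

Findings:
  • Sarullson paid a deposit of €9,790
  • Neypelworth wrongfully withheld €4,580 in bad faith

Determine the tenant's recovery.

Trebled: 3 × €4,580 = €13,740
Minimum €3,540: €13,740 meets the minimum, no increase.
Costs and fees: 30% of €13,740 = €4,122
Total recovery: €13,740 + €4,122 = €17,862

€17,862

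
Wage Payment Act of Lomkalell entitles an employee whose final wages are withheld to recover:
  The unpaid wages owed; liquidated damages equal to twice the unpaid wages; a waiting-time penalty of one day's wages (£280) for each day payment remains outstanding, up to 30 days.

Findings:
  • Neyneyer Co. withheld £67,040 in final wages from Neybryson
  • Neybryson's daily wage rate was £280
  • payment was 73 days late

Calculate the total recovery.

Doubled: 2 × £67,040 = £134,080
Penalty days: min(73, 30) = 30
Waiting-time penalty: 30 × £280 = £8,400
Total award: £67,040 + £134,080 + £8,400 = £209,520

£209,520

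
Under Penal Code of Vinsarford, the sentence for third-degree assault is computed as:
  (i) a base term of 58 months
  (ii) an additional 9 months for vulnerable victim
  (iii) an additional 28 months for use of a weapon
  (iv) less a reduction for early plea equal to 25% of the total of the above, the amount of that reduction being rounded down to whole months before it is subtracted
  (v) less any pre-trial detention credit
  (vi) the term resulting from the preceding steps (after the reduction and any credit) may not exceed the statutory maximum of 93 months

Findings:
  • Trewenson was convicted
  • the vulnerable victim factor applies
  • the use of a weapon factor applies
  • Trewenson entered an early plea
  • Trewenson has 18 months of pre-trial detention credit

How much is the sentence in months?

Vulnerable victim enhancement: +9 months
Use of a weapon enhancement: +28 months
Adjusted term: 58 months + 9 months + 28 months = 95 months
Early plea reduction: 25% of 95 months = 23 months (rounded down)
After reduction: 95 − 23 = 72 months
Less pre-trial detention credit: 72 months − 18 months = 54 months
Cap at 93 months: 54 months is within the cap, no reduction.

54 months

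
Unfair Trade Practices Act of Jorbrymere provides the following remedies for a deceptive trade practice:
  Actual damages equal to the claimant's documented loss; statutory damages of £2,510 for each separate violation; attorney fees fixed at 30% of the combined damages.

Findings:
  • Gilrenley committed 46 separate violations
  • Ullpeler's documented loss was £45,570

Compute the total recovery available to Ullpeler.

£209,339

Statutory damages: 46 × £2,510 = £115,460
Combined damages: £45,570 + £115,460 = £161,030
Attorney fees: 30% of £161,030 = £48,309
Total recovery: £161,030 + £48,309 = £209,339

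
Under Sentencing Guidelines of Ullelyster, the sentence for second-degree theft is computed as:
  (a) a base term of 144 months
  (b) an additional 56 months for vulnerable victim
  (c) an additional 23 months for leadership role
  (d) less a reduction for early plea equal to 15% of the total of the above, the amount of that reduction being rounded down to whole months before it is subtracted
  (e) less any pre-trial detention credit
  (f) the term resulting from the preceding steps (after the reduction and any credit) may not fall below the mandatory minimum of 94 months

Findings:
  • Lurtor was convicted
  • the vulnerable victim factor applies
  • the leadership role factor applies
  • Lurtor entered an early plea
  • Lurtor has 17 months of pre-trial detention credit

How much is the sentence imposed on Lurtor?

Vulnerable victim enhancement: +56 months
Leadership role enhancement: +23 months
Adjusted term: 144 months + 56 months + 23 months = 223 months
Early plea reduction: 15% of 223 months = 33 months (rounded down)
After reduction: 223 − 33 = 190 months
Less pre-trial detention credit: 190 months − 17 months = 173 months
Minimum 94 months: 173 months meets the minimum, no increase.

173 months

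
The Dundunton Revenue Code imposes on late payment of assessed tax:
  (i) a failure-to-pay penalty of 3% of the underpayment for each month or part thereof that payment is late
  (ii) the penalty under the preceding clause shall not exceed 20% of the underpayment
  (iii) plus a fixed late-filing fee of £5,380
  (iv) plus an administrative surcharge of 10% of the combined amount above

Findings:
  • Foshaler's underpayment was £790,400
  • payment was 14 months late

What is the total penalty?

£179,806

Accrued rate: 3% × 14 = 42%, capped at 20% → 20%
Failure-to-pay penalty: 20% of £790,400 = £158,080
Penalty before surcharge: £158,080 + £5,380 = £163,460
Administrative surcharge: 10% of £163,460 = £16,346
Total penalty: £163,460 + £16,346 = £179,806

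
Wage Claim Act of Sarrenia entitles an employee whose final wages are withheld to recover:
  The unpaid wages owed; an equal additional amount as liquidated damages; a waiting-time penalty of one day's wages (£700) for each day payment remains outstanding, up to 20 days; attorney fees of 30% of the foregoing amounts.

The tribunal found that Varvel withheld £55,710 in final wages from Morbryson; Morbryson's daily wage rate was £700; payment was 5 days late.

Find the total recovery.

£149,396

Liquidated damages (equal amount): £55,710
Penalty days: min(5, 20) = 5
Waiting-time penalty: 5 × £700 = £3,500
Subtotal: £55,710 + £55,710 + £3,500 = £114,920
Attorney fees: 30% of £114,920 = £34,476
Total award: £114,920 + £34,476 = £149,396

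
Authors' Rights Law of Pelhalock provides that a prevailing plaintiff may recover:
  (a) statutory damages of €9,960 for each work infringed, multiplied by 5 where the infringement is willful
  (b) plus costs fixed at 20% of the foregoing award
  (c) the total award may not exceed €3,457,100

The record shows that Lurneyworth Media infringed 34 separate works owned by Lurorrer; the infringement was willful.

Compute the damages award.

Statutory damages: 34 × €9,960 = €338,640
Multiplied by 5: 5 × €338,640 = €1,693,200
Costs: 20% of €1,693,200 = €338,640
Award plus costs: €1,693,200 + €338,640 = €2,031,840
Cap at €3,457,100: €2,031,840 is within the cap, no reduction.

Award: €2,031,840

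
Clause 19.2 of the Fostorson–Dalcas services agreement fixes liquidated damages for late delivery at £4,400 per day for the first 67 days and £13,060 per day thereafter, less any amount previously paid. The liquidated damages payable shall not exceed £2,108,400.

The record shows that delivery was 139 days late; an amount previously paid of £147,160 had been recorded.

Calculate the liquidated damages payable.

First 67 days: 67 × £4,400 = £294,800
Remaining days: (139 − 67) × £13,060 = £940,320
Accrued per-day damages: £294,800 + £940,320 = £1,235,120
Less amount previously paid: £1,235,120 − £147,160 = £1,087,960
Cap at £2,108,400: £1,087,960 is within the cap, no reduction.

£1,087,960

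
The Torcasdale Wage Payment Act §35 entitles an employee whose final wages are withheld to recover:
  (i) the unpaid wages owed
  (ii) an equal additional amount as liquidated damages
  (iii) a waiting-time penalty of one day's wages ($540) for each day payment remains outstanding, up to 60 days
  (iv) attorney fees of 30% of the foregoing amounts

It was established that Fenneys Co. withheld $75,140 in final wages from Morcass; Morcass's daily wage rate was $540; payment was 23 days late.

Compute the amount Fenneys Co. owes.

Liquidated damages (equal amount): $75,140
Penalty days: min(23, 60) = 23
Waiting-time penalty: 23 × $540 = $12,420
Subtotal: $75,140 + $75,140 + $12,420 = $162,700
Attorney fees: 30% of $162,700 = $48,810
Total award: $162,700 + $48,810 = $211,510

$211,510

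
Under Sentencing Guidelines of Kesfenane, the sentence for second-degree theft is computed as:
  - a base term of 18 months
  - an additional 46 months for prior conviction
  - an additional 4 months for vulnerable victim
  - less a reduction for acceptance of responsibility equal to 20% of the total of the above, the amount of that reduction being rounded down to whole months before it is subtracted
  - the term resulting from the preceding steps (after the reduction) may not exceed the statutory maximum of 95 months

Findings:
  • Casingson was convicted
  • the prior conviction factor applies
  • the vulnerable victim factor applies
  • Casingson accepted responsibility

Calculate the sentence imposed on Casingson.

Prior conviction enhancement: +46 months
Vulnerable victim enhancement: +4 months
Adjusted term: 18 months + 46 months + 4 months = 68 months
Acceptance of responsibility reduction: 20% of 68 months = 13 months (rounded down)
After reduction: 68 − 13 = 55 months
Cap at 95 months: 55 months is within the cap, no reduction.

Sentence: 55 months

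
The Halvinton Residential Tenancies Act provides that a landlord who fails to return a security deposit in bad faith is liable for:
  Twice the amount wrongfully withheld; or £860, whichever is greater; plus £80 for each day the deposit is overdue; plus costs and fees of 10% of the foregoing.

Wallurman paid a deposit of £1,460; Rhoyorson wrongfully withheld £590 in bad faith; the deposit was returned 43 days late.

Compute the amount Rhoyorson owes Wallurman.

£5,082

Doubled: 2 × £590 = £1,180
Minimum £860: £1,180 meets the minimum, no increase.
Late-return penalty: 43 × £80 = £3,440
Damages plus late penalty: £1,180 + £3,440 = £4,620
Costs and fees: 10% of £4,620 = £462
Total recovery: £4,620 + £462 = £5,082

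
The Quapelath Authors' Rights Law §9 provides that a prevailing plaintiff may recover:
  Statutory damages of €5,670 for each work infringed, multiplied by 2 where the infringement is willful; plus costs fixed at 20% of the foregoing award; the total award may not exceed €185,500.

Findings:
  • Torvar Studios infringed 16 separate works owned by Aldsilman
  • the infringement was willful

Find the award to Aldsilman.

Award: €185,500

Statutory damages: 16 × €5,670 = €90,720
Doubled: 2 × €90,720 = €181,440
Costs: 20% of €181,440 = €36,288
Award plus costs: €181,440 + €36,288 = €217,728
Cap at €185,500: €217,728 exceeds the cap → €185,500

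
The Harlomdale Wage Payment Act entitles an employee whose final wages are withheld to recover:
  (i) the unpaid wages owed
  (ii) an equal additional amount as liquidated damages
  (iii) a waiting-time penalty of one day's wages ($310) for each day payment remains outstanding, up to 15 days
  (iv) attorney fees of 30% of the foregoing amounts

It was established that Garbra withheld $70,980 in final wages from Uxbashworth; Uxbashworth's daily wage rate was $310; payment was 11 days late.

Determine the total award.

Liquidated damages (equal amount): $70,980
Penalty days: min(11, 15) = 11
Waiting-time penalty: 11 × $310 = $3,410
Subtotal: $70,980 + $70,980 + $3,410 = $145,370
Attorney fees: 30% of $145,370 = $43,611
Total award: $145,370 + $43,611 = $188,981

$188,981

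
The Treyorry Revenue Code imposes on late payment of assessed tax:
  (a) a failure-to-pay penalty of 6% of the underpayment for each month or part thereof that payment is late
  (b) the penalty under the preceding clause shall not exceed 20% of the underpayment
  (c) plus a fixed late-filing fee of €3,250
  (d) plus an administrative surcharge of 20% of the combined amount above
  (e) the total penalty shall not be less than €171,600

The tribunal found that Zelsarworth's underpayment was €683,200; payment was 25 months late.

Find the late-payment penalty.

Accrued rate: 6% × 25 = 150%, capped at 20% → 20%
Failure-to-pay penalty: 20% of €683,200 = €136,640
Penalty before surcharge: €136,640 + €3,250 = €139,890
Administrative surcharge: 20% of €139,890 = €27,978
Total penalty: €139,890 + €27,978 = €167,868
Minimum €171,600: €167,868 is below the minimum → €171,600

€171,600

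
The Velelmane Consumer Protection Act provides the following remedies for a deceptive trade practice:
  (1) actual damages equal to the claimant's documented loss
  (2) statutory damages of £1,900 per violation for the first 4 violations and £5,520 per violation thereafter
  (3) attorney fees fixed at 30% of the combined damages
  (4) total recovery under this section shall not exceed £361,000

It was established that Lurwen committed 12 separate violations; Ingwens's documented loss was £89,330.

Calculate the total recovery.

First 4 violations: 4 × £1,900 = £7,600
Remaining violations: (12 − 4) × £5,520 = £44,160
Statutory damages: £7,600 + £44,160 = £51,760
Combined damages: £89,330 + £51,760 = £141,090
Attorney fees: 30% of £141,090 = £42,327
Total before cap: £141,090 + £42,327 = £183,417
Cap at £361,000: £183,417 is within the cap, no reduction.

£183,417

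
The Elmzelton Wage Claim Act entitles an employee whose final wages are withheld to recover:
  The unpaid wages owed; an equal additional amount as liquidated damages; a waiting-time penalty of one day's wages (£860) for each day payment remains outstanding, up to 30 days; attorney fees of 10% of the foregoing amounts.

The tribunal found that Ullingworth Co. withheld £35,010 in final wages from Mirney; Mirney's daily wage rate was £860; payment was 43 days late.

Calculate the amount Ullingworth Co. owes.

Liquidated damages (equal amount): £35,010
Penalty days: min(43, 30) = 30
Waiting-time penalty: 30 × £860 = £25,800
Subtotal: £35,010 + £35,010 + £25,800 = £95,820
Attorney fees: 10% of £95,820 = £9,582
Total award: £95,820 + £9,582 = £105,402

£105,402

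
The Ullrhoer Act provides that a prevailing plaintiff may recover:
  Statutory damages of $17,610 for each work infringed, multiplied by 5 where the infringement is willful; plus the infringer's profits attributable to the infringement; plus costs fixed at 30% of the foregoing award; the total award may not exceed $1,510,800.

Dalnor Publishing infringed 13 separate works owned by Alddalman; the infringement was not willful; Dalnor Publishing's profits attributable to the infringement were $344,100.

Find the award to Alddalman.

Statutory damages: 13 × $17,610 = $228,930
Infringement not willful: no ×5 enhancement.
Combined award: $228,930 + $344,100 = $573,030
Costs: 30% of $573,030 = $171,909
Award plus costs: $573,030 + $171,909 = $744,939
Cap at $1,510,800: $744,939 is within the cap, no reduction.

$744,939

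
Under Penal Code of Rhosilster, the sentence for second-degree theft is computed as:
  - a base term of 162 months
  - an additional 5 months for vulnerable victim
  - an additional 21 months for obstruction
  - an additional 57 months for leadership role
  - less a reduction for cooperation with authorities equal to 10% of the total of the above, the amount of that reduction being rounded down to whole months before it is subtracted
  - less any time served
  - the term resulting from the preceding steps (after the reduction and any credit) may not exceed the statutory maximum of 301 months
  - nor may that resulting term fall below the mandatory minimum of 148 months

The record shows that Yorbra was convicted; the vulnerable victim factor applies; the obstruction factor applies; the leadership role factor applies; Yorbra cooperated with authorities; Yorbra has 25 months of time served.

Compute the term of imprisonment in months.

196 months

Vulnerable victim enhancement: +5 months
Obstruction enhancement: +21 months
Leadership role enhancement: +57 months
Adjusted term: 162 months + 5 months + 21 months + 57 months = 245 months
Cooperation with authorities reduction: 10% of 245 months = 24 months (rounded down)
After reduction: 245 − 24 = 221 months
Less time served: 221 months − 25 months = 196 months
Cap at 301 months: 196 months is within the cap, no reduction.
Minimum 148 months: 196 months meets the minimum, no increase.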